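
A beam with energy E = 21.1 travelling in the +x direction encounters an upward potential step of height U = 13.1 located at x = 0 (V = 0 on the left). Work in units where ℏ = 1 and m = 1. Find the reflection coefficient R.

On each side the TISE gives plane waves with k = √(2m(E − V))/ℏ: k₁ = √(2·1·21.1) = 6.496, k₂ = √(2·1·8) = 4.000.
Continuity of ψ and ψ′ at the step yields the reflection amplitude r = (k₁ − k₂)/(k₁ + k₂) = 0.2378; thus R = |r|² = 0.05656, T = 0.9434.

R = 0.0566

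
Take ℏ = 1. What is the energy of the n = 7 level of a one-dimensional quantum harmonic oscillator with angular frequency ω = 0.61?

E = 4.58

Using E_n = (n + ½)ℏω: E_7 = 7.5 × 0.61 = 4.575.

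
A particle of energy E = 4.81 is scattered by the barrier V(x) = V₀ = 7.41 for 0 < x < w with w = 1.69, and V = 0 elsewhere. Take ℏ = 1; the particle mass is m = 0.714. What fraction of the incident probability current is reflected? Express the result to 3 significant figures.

Since E < V₀ the interior solution is evanescent with decay constant κ = √(2m(V₀ − E))/ℏ = 1.927.
κw = 3.256, sinh(κw) = 12.96.
The exact tunnelling result is T⁻¹ = 1 + V₀² sinh²(κw) / [4E(V₀ − E)] = 185.3, so T = 0.00540.
R = 1 − T = 0.995.

R = 0.995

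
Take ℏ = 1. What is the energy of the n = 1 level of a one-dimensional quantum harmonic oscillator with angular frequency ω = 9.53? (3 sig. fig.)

Using E_n = (n + ½)ℏω: E_1 = 1.5 × 9.53 = 14.30.

E = 14.3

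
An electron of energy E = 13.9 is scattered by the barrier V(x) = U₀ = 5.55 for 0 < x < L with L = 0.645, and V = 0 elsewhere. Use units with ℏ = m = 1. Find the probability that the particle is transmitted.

T = 0.985

Above the barrier the interior wavenumber is k₂ = √(2m(E − U₀))/ℏ = 4.087, giving phase k₂L = 2.636.
Matching at both interfaces gives T⁻¹ = 1 + U₀² sin²(k₂L) / [4E(E − U₀)] = 1.016, hence T = 0.985.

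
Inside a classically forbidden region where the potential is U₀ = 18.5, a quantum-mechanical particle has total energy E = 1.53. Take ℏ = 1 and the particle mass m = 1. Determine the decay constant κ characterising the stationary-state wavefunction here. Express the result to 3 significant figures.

Since E < U₀ the TISE in this region is ψ'' = κ²ψ with κ = √(2m(U₀ − E))/ℏ.
κ = √(2 × 1 × 16.97) = 5.826.

κ = 5.83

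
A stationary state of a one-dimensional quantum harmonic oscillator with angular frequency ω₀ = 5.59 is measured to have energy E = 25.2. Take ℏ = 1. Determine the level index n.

E_n = ℏω₀(n + ½) ⇒ n = E/(ℏω₀) − ½ = 25.2/5.59 − 0.5 = 4.008 → n = 4.

n = 4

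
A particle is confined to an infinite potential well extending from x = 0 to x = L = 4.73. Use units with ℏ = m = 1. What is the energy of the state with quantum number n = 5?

E = 5.51

The infinite-well eigenfunctions ψ_n = √(2/L) sin(nπx/L) vanish at both walls, giving E_n = n²π²ℏ²/(2mL²).
E_5 = 5² × π² / (2 × 1 × 4.73²) = 5.514.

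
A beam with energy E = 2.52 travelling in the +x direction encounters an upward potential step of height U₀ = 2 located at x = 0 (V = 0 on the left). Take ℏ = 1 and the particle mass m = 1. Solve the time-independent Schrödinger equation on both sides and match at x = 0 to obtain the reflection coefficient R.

On each side the TISE gives plane waves with k = √(2m(E − V))/ℏ: k₁ = √(2·1·2.52) = 2.245, k₂ = √(2·1·0.52) = 1.020.
Matching ψ and ψ′ at x = 0 gives r = (k₁ − k₂)/(k₁ + k₂), so R = r² = 0.1408 and T = 1 − R = 0.8592.

R = 0.141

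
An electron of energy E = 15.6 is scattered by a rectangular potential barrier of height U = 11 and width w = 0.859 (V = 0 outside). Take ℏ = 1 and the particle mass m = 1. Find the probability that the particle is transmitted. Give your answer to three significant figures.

E > U: inside the barrier k₂ = √(2m(E − U))/ℏ = 3.033, k₂w = 2.605.
Matching at both interfaces gives T⁻¹ = 1 + U² sin²(k₂w) / [4E(E − U)] = 1.110, hence T = 0.901.

T = 0.901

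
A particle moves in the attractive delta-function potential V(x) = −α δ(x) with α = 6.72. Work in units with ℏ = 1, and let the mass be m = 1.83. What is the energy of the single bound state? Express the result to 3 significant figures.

For x ≠ 0 the bound state is ψ ∝ e^{−κ|x|}; integrating the TISE across the delta gives the cusp condition 2κ = 2mα/ℏ², so κ = 12.30.
Then E = −ℏ²κ²/(2m) = −mα²/(2ℏ²) = -41.32.

E = -41.3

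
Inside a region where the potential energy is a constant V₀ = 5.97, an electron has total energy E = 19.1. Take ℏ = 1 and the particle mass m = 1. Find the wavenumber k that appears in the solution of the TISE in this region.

k = 5.12

With E > V₀ the solution is oscillatory, ψ ∝ e^{±ikx} with k = √(2m(E − V₀))/ℏ.
k = √(2 × 1 × 13.13) = 5.124.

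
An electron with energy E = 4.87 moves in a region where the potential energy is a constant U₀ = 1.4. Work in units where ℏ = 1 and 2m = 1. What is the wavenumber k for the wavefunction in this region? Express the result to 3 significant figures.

k = 1.86

With E > U₀ the solution is oscillatory, ψ ∝ e^{±ikx} with k = √(2m(E − U₀))/ℏ.
k = √(2 × 0.5 × 3.47) = 1.863.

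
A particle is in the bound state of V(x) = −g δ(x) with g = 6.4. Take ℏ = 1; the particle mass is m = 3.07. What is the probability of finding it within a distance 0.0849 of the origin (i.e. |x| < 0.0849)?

The normalised bound state is ψ = √κ e^{−κ|x|} with κ = mg/ℏ² = 19.65.
P(|x| < d) = ∫_{−d}^{d} κ e^{−2κ|x|} dx = 1 − e^{−2κd} = 1 − e^{−3.336} = 0.9644.

P = 0.964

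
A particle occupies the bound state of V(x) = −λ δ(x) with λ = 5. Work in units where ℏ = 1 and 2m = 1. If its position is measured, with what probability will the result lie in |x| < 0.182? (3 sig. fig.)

The normalised bound state is ψ = √κ e^{−κ|x|} with κ = mλ/ℏ² = 2.500.
P(|x| < d) = ∫_{−d}^{d} κ e^{−2κ|x|} dx = 1 − e^{−2κd} = 1 − e^{−0.9100} = 0.5975.

P = 0.597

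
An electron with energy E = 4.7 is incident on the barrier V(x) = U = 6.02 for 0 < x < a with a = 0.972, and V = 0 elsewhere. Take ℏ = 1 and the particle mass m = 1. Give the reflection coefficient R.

E < U: inside the barrier ψ ∝ e^{±κx} with κ = √(2m(U − E))/ℏ = 1.625.
κa = 1.579, sinh(κa) = 2.323.
Matching ψ, ψ′ at both faces gives T = [1 + U² sinh²(κa) / (4E(U − E))]⁻¹ = 1/8.879 = 0.113.
R = 1 − T = 0.887.

R = 0.887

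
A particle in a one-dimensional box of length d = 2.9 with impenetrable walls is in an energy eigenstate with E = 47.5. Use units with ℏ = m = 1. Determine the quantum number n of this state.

For an infinite well E_n = n²π²ℏ²/(2md²), so n = (d/πℏ)√(2mE).
n = (2.9/π) × √(2 × 1 × 47.5) = 8.997 → n = 9.

n = 9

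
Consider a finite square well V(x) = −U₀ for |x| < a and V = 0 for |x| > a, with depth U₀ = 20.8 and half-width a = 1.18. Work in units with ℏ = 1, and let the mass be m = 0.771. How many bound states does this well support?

Define the well-strength parameter z₀ = (a/ℏ)√(2mU₀) = 1.18 × √(2·0.771·20.8) = 6.683.
The even/odd transcendental equations gain one root per π/2 in z₀, giving N = 1 + ⌊2z₀/π⌋ = 1 + ⌊4.254⌋ = 5.

N = 5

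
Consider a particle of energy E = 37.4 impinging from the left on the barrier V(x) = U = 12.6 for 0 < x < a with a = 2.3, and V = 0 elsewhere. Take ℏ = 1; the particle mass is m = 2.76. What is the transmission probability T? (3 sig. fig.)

T = 0.961

E > U: inside the barrier k₂ = √(2m(E − U))/ℏ = 11.70, k₂a = 26.91.
T = [1 + U² sin²(k₂a) / (4E(E − U))]⁻¹ = 1/1.041 = 0.961.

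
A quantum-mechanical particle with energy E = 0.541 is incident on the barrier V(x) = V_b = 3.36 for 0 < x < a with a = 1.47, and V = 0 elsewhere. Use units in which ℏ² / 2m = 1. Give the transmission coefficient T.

T = 0.0155

Since E < V_b the interior solution is evanescent with decay constant κ = √(2m(V_b − E))/ℏ = 1.679.
κa = 2.468, sinh(κa) = 5.858.
The exact tunnelling result is T⁻¹ = 1 + V_b² sinh²(κa) / [4E(V_b − E)] = 64.50, so T = 0.0155.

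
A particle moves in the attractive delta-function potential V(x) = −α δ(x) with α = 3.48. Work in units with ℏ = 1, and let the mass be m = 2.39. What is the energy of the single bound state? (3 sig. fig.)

For x ≠ 0 the bound state is ψ ∝ e^{−κ|x|}; integrating the TISE across the delta gives the cusp condition 2κ = 2mα/ℏ², so κ = 8.317.
Then E = −ℏ²κ²/(2m) = −mα²/(2ℏ²) = -14.47.

E = -14.5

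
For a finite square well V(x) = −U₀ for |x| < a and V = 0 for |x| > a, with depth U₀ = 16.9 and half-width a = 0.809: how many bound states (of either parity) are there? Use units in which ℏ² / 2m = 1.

N = 3

Define the well-strength parameter z₀ = (a/ℏ)√(2mU₀) = 0.809 × √(2·0.5·16.9) = 3.326.
The even/odd transcendental equations gain one root per π/2 in z₀, giving N = 1 + ⌊2z₀/π⌋ = 1 + ⌊2.117⌋ = 3.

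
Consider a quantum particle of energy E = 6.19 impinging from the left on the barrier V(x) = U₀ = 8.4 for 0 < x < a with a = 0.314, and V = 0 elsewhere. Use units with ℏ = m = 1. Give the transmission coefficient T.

T = 0.607

E < U₀: inside the barrier ψ ∝ e^{±κx} with κ = √(2m(U₀ − E))/ℏ = 2.102.
κa = 0.6601, sinh(κa) = 0.7092.
Matching ψ, ψ′ at both faces gives T = [1 + U₀² sinh²(κa) / (4E(U₀ − E))]⁻¹ = 1/1.648 = 0.607.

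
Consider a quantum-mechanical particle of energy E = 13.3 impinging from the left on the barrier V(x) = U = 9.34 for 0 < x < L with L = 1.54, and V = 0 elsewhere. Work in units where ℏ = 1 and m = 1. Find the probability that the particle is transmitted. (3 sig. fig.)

T = 0.737

Above the barrier the interior wavenumber is k₂ = √(2m(E − U))/ℏ = 2.814, giving phase k₂L = 4.334.
Matching at both interfaces gives T⁻¹ = 1 + U² sin²(k₂L) / [4E(E − U)] = 1.358, hence T = 0.737.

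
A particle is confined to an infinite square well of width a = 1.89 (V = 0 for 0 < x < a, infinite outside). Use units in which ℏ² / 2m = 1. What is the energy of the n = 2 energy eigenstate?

Requiring ψ(0) = ψ(a) = 0 quantises k = nπ/a, hence E_n = ℏ²k²/2m = n²π²ℏ²/(2ma²).
E_2 = 2² × π² / (2 × 0.5 × 1.89²) = 11.05.

E = 11.1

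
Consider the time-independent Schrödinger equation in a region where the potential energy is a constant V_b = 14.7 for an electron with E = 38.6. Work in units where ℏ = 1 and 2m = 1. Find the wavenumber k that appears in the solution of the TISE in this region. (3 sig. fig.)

With E > V_b the solution is oscillatory, ψ ∝ e^{±ikx} with k = √(2m(E − V_b))/ℏ.
k = √(2 × 0.5 × 23.9) = 4.889.

k = 4.89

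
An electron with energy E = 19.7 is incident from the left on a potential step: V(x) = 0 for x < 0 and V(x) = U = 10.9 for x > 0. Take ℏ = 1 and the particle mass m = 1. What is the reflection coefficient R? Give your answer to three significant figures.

The wavenumbers are k₁ = √(2mE)/ℏ = 6.277 on the left and k₂ = √(2m(E − U))/ℏ = 4.195 on the right.
Continuity of ψ and ψ′ at the step yields the reflection amplitude r = (k₁ − k₂)/(k₁ + k₂) = 0.1988; thus R = |r|² = 0.03952, T = 0.9605.

R = 0.0395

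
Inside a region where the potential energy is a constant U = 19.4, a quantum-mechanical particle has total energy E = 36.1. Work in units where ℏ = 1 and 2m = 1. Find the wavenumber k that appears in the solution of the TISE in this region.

With E > U the solution is oscillatory, ψ ∝ e^{±ikx} with k = √(2m(E − U))/ℏ.
k = √(2 × 0.5 × 16.7) = 4.087.

k = 4.09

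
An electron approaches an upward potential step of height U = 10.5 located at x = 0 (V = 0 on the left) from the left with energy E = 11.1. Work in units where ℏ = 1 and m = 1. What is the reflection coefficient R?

R = 0.388

The wavenumbers are k₁ = √(2mE)/ℏ = 4.712 on the left and k₂ = √(2m(E − U))/ℏ = 1.095 on the right.
Matching ψ and ψ′ at x = 0 gives r = (k₁ − k₂)/(k₁ + k₂), so R = r² = 0.3878 and T = 1 − R = 0.6122.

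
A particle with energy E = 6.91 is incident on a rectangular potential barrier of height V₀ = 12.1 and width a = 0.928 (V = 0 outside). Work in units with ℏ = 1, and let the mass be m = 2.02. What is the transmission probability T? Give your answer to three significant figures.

Since E < V₀ the interior solution is evanescent with decay constant κ = √(2m(V₀ − E))/ℏ = 4.579.
κa = 4.249, sinh(κa) = 35.02.
Matching ψ, ψ′ at both faces gives T = [1 + V₀² sinh²(κa) / (4E(V₀ − E))]⁻¹ = 1/1253 = 0.000798.

T = 0.000798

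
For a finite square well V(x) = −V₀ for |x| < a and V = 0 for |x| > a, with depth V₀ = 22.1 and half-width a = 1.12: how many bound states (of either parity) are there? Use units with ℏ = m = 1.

The dimensionless depth is z₀ = a√(2mV₀)/ℏ = 1.12 × √(44.20) = 7.446.
A new bound state (alternating even/odd) appears each time z₀ passes a multiple of π/2, so N = ⌊2z₀/π⌋ + 1 = ⌊4.740⌋ + 1 = 5.

N = 5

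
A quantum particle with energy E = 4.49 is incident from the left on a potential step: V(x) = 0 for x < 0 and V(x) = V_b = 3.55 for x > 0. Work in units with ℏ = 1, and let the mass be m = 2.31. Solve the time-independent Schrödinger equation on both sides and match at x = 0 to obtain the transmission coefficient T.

T = 0.861

On each side the TISE gives plane waves with k = √(2m(E − V))/ℏ: k₁ = √(2·2.31·4.49) = 4.555, k₂ = √(2·2.31·0.94) = 2.084.
Matching ψ and ψ′ at x = 0 gives r = (k₁ − k₂)/(k₁ + k₂), so R = r² = 0.1385 and T = 1 − R = 0.8615.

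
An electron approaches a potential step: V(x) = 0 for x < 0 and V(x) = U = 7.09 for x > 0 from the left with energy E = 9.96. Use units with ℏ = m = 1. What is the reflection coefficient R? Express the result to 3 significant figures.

On each side the TISE gives plane waves with k = √(2m(E − V))/ℏ: k₁ = √(2·1·9.96) = 4.463, k₂ = √(2·1·2.87) = 2.396.
Matching ψ and ψ′ at x = 0 gives r = (k₁ − k₂)/(k₁ + k₂), so R = r² = 0.09085 and T = 1 − R = 0.9092.

R = 0.0908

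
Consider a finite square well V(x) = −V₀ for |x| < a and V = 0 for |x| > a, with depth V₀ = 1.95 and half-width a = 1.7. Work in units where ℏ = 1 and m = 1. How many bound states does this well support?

Define the well-strength parameter z₀ = (a/ℏ)√(2mV₀) = 1.7 × √(2·1·1.95) = 3.357.
The even/odd transcendental equations gain one root per π/2 in z₀, giving N = 1 + ⌊2z₀/π⌋ = 1 + ⌊2.137⌋ = 3.

N = 3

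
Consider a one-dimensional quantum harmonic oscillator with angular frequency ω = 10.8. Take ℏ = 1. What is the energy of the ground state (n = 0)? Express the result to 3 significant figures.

The oscillator eigenvalues are E_n = ℏω(n + ½), so E_0 = 10.8 × 0.5 = 5.400.

E = 5.40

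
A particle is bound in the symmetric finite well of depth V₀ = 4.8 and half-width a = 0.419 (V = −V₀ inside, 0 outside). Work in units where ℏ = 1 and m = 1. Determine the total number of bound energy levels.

The dimensionless depth is z₀ = a√(2mV₀)/ℏ = 0.419 × √(9.600) = 1.298.
A new bound state (alternating even/odd) appears each time z₀ passes a multiple of π/2, so N = ⌊2z₀/π⌋ + 1 = ⌊0.8265⌋ + 1 = 1.

N = 1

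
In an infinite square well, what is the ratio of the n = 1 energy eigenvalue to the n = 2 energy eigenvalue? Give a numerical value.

Since E_n ∝ n², the ratio is (1/2)² = 0.25.

0.25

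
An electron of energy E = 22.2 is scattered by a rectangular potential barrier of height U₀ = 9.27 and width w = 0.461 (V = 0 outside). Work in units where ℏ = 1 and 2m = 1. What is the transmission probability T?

T = 0.931

Above the barrier the interior wavenumber is k₂ = √(2m(E − U₀))/ℏ = 3.596, giving phase k₂w = 1.658.
Matching at both interfaces gives T⁻¹ = 1 + U₀² sin²(k₂w) / [4E(E − U₀)] = 1.074, hence T = 0.931.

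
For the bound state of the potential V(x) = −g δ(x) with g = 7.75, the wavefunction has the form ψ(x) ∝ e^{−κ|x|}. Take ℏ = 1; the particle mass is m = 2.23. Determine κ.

κ = 17.3

Integrate −(ℏ²/2m)ψ'' − gδ(x)ψ = Eψ from −ε to +ε: the ψ'' term gives ψ'(0⁺) − ψ'(0⁻) and the δ term gives −(2mg/ℏ²)ψ(0).
With ψ ∝ e^{−κ|x|} this yields −2κ = −2mg/ℏ², so κ = mg/ℏ² = 17.28.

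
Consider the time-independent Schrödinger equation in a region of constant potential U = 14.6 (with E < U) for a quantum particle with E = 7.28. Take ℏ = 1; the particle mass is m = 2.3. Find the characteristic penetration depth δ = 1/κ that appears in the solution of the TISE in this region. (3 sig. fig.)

δ = 0.172

Since E < U the TISE in this region is ψ'' = κ²ψ with κ = √(2m(U − E))/ℏ.
κ = √(2 × 2.3 × 7.32) = 5.803. The penetration depth is δ = 1/κ = 0.172.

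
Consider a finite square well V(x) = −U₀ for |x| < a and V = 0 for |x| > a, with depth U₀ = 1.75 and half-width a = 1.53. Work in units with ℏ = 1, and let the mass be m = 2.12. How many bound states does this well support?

N = 3

Define the well-strength parameter z₀ = (a/ℏ)√(2mU₀) = 1.53 × √(2·2.12·1.75) = 4.168.
The even/odd transcendental equations gain one root per π/2 in z₀, giving N = 1 + ⌊2z₀/π⌋ = 1 + ⌊2.653⌋ = 3.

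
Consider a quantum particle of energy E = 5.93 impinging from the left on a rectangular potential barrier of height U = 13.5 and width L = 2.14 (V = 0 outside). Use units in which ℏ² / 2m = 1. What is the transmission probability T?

T = 0.0000303

Since E < U the interior solution is evanescent with decay constant κ = √(2m(U − E))/ℏ = 2.751.
κL = 5.888, sinh(κL) = 180.3.
Matching ψ, ψ′ at both faces gives T = [1 + U² sinh²(κL) / (4E(U − E))]⁻¹ = 1/33010 = 0.0000303.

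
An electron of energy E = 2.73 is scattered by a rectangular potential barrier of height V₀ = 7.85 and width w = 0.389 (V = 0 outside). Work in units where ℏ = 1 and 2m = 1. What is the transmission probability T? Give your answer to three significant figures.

Since E < V₀ the interior solution is evanescent with decay constant κ = √(2m(V₀ − E))/ℏ = 2.263.
κw = 0.8802, sinh(κw) = 0.9984.
The exact tunnelling result is T⁻¹ = 1 + V₀² sinh²(κw) / [4E(V₀ − E)] = 2.099, so T = 0.477.

T = 0.477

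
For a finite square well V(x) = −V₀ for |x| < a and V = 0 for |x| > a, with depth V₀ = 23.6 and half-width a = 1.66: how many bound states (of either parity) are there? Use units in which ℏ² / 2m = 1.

Define the well-strength parameter z₀ = (a/ℏ)√(2mV₀) = 1.66 × √(2·0.5·23.6) = 8.064.
A new bound state (alternating even/odd) appears each time z₀ passes a multiple of π/2, so N = ⌊2z₀/π⌋ + 1 = ⌊5.134⌋ + 1 = 6.

N = 6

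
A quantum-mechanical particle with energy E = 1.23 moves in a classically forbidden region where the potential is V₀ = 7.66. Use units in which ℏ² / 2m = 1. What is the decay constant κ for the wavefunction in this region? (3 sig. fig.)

Since E < V₀ the TISE in this region is ψ'' = κ²ψ with κ = √(2m(V₀ − E))/ℏ.
κ = √(2 × 0.5 × 6.43) = 2.536.

κ = 2.54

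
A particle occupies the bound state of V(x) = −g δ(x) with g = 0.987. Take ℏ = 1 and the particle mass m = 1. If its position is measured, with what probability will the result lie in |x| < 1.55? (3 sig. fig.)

The normalised bound state is ψ = √κ e^{−κ|x|} with κ = mg/ℏ² = 0.9870.
P(|x| < d) = ∫_{−d}^{d} κ e^{−2κ|x|} dx = 1 − e^{−2κd} = 1 − e^{−3.060} = 0.9531.

P = 0.953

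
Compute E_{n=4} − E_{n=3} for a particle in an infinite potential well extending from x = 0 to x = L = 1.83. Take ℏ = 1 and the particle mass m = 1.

E_n = n²π²ℏ²/(2mL²), so ΔE = (4² − 3²) π²ℏ²/(2mL²).
ΔE = 7 × π² / (2 × 1 × 1.83²) = 10.31.

ΔE = 10.3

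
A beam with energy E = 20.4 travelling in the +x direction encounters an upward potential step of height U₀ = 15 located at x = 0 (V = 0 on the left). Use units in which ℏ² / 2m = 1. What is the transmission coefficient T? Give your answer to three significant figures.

The wavenumbers are k₁ = √(2mE)/ℏ = 4.517 on the left and k₂ = √(2m(E − U₀))/ℏ = 2.324 on the right.
Continuity of ψ and ψ′ at the step yields the reflection amplitude r = (k₁ − k₂)/(k₁ + k₂) = 0.3206; thus R = |r|² = 0.1028, T = 0.8972.

T = 0.897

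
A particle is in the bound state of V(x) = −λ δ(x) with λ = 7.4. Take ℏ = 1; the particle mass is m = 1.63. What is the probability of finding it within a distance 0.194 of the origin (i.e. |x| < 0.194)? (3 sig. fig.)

P = 0.991

The normalised bound state is ψ = √κ e^{−κ|x|} with κ = mλ/ℏ² = 12.06.
P(|x| < d) = ∫_{−d}^{d} κ e^{−2κ|x|} dx = 1 − e^{−2κd} = 1 − e^{−4.680} = 0.9907.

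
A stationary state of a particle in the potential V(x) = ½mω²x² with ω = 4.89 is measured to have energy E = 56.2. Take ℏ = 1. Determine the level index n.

n = 11

Invert E_n = (n + ½)ℏω: n = E/ℏω − ½ = 10.993, so n = 11.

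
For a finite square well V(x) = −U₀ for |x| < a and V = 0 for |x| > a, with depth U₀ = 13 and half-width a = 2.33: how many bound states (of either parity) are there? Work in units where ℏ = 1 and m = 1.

N = 8

The dimensionless depth is z₀ = a√(2mU₀)/ℏ = 2.33 × √(26.00) = 11.88.
A new bound state (alternating even/odd) appears each time z₀ passes a multiple of π/2, so N = ⌊2z₀/π⌋ + 1 = ⌊7.563⌋ + 1 = 8.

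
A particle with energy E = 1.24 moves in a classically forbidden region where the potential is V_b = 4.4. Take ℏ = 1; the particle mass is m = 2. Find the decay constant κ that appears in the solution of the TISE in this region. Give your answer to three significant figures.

κ = 3.56

Since E < V_b the TISE in this region is ψ'' = κ²ψ with κ = √(2m(V_b − E))/ℏ.
κ = √(2 × 2 × 3.16) = 3.555.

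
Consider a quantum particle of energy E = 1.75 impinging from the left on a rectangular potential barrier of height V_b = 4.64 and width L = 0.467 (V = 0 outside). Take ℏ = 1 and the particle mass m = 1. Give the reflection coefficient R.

R = 0.668

Since E < V_b the interior solution is evanescent with decay constant κ = √(2m(V_b − E))/ℏ = 2.404.
κL = 1.123, sinh(κL) = 1.374.
Matching ψ, ψ′ at both faces gives T = [1 + V_b² sinh²(κL) / (4E(V_b − E))]⁻¹ = 1/3.009 = 0.332.
R = 1 − T = 0.668.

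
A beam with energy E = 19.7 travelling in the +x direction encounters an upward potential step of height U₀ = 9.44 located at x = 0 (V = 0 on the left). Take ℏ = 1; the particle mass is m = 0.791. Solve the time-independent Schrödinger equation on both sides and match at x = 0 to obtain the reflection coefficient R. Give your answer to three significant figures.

On each side the TISE gives plane waves with k = √(2m(E − V))/ℏ: k₁ = √(2·0.791·19.7) = 5.583, k₂ = √(2·0.791·10.26) = 4.029.
Matching ψ and ψ′ at x = 0 gives r = (k₁ − k₂)/(k₁ + k₂), so R = r² = 0.02613 and T = 1 − R = 0.9739.

R = 0.0261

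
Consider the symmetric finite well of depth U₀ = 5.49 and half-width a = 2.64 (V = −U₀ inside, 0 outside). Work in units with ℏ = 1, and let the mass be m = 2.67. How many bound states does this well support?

N = 10

The dimensionless depth is z₀ = a√(2mU₀)/ℏ = 2.64 × √(29.32) = 14.29.
The even/odd transcendental equations gain one root per π/2 in z₀, giving N = 1 + ⌊2z₀/π⌋ = 1 + ⌊9.100⌋ = 10.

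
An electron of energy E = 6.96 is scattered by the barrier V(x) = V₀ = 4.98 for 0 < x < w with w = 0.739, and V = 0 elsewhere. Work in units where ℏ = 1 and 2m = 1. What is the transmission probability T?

Above the barrier the interior wavenumber is k₂ = √(2m(E − V₀))/ℏ = 1.407, giving phase k₂w = 1.040.
Matching at both interfaces gives T⁻¹ = 1 + V₀² sin²(k₂w) / [4E(E − V₀)] = 1.335, hence T = 0.749.

T = 0.749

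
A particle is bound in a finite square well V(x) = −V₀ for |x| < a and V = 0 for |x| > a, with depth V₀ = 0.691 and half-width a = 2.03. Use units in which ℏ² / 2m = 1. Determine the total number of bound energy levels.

N = 2

The dimensionless depth is z₀ = a√(2mV₀)/ℏ = 2.03 × √(0.6910) = 1.687.
The even/odd transcendental equations gain one root per π/2 in z₀, giving N = 1 + ⌊2z₀/π⌋ = 1 + ⌊1.074⌋ = 2.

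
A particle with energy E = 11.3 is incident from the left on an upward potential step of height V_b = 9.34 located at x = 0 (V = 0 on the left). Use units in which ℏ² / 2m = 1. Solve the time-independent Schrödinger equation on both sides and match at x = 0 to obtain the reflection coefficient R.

R = 0.170

On each side the TISE gives plane waves with k = √(2m(E − V))/ℏ: k₁ = √(2·½·11.3) = 3.362, k₂ = √(2·½·1.96) = 1.400.
Matching ψ and ψ′ at x = 0 gives r = (k₁ − k₂)/(k₁ + k₂), so R = r² = 0.1697 and T = 1 − R = 0.8303.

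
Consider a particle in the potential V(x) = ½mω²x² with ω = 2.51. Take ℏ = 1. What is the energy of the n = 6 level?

Using E_n = (n + ½)ℏω: E_6 = 6.5 × 2.51 = 16.32.

E = 16.3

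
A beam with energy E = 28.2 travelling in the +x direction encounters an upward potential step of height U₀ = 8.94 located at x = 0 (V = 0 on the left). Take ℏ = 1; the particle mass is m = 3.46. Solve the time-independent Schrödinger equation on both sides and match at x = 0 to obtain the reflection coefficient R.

R = 0.00903

The wavenumbers are k₁ = √(2mE)/ℏ = 13.97 on the left and k₂ = √(2m(E − U₀))/ℏ = 11.54 on the right.
Matching ψ and ψ′ at x = 0 gives r = (k₁ − k₂)/(k₁ + k₂), so R = r² = 0.009032 and T = 1 − R = 0.9910.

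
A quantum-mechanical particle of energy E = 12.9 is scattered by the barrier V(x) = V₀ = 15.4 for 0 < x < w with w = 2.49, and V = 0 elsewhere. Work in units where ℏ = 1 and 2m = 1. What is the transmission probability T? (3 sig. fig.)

E < V₀: inside the barrier ψ ∝ e^{±κx} with κ = √(2m(V₀ − E))/ℏ = 1.581.
κw = 3.937, sinh(κw) = 25.62.
The exact tunnelling result is T⁻¹ = 1 + V₀² sinh²(κw) / [4E(V₀ − E)] = 1208, so T = 0.000828.

T = 0.000828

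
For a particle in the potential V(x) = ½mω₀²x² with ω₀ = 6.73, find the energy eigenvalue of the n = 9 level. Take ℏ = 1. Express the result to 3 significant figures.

Using E_n = (n + ½)ℏω₀: E_9 = 9.5 × 6.73 = 63.94.

E = 63.9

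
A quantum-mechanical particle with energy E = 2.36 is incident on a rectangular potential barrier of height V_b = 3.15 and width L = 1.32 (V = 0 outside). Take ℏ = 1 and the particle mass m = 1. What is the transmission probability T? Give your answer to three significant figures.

E < V_b: inside the barrier ψ ∝ e^{±κx} with κ = √(2m(V_b − E))/ℏ = 1.257.
κL = 1.659, sinh(κL) = 2.532.
Matching ψ, ψ′ at both faces gives T = [1 + V_b² sinh²(κL) / (4E(V_b − E))]⁻¹ = 1/9.533 = 0.105.

T = 0.105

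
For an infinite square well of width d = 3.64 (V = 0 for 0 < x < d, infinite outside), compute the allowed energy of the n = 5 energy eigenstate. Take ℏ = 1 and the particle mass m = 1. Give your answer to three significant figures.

E = 9.31

The infinite-well eigenfunctions ψ_n = √(2/d) sin(nπx/d) vanish at both walls, giving E_n = n²π²ℏ²/(2md²).
E_5 = 5² × π² / (2 × 1 × 3.64²) = 9.311.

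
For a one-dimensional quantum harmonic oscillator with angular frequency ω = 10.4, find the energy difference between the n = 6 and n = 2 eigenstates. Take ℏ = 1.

E_n = ℏω(n + ½), so ΔE = (6 − 2) ℏω = 4 × 10.4 = 41.60.

ΔE = 41.6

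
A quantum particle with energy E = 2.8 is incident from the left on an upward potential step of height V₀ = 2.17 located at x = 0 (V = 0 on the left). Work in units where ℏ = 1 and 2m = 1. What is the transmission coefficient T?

On each side the TISE gives plane waves with k = √(2m(E − V))/ℏ: k₁ = √(2·½·2.8) = 1.673, k₂ = √(2·½·0.63) = 0.7937.
Continuity of ψ and ψ′ at the step yields the reflection amplitude r = (k₁ − k₂)/(k₁ + k₂) = 0.3565; thus R = |r|² = 0.1271, T = 0.8729.

T = 0.873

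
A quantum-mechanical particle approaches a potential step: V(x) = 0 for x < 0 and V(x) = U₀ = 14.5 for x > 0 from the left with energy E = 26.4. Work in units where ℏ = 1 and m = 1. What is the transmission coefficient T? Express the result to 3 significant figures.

T = 0.961

On each side the TISE gives plane waves with k = √(2m(E − V))/ℏ: k₁ = √(2·1·26.4) = 7.266, k₂ = √(2·1·11.9) = 4.879.
Continuity of ψ and ψ′ at the step yields the reflection amplitude r = (k₁ − k₂)/(k₁ + k₂) = 0.1966; thus R = |r|² = 0.03866, T = 0.9613.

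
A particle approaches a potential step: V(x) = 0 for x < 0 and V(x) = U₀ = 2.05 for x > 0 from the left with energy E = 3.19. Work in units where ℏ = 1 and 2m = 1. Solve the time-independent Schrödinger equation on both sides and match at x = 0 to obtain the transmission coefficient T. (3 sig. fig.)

On each side the TISE gives plane waves with k = √(2m(E − V))/ℏ: k₁ = √(2·½·3.19) = 1.786, k₂ = √(2·½·1.14) = 1.068.
Continuity of ψ and ψ′ at the step yields the reflection amplitude r = (k₁ − k₂)/(k₁ + k₂) = 0.2517; thus R = |r|² = 0.06336, T = 0.9366.

T = 0.937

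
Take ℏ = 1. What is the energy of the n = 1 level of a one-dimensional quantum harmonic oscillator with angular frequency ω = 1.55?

Using E_n = (n + ½)ℏω: E_1 = 1.5 × 1.55 = 2.325.

E = 2.33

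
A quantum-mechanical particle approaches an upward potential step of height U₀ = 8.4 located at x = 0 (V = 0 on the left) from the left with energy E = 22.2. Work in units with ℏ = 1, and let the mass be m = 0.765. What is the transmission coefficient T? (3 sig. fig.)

T = 0.986

On each side the TISE gives plane waves with k = √(2m(E − V))/ℏ: k₁ = √(2·0.765·22.2) = 5.828, k₂ = √(2·0.765·13.8) = 4.595.
Matching ψ and ψ′ at x = 0 gives r = (k₁ − k₂)/(k₁ + k₂), so R = r² = 0.01399 and T = 1 − R = 0.9860.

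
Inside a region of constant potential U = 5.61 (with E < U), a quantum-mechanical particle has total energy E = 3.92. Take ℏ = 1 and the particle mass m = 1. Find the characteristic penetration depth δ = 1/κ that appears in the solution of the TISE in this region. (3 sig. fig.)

Since E < U the TISE in this region is ψ'' = κ²ψ with κ = √(2m(U − E))/ℏ.
κ = √(2 × 1 × 1.69) = 1.838. The penetration depth is δ = 1/κ = 0.544.

δ = 0.544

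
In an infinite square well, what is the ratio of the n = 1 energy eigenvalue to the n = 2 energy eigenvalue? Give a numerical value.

0.25

Since E_n ∝ n², the ratio is (1/2)² = 0.25.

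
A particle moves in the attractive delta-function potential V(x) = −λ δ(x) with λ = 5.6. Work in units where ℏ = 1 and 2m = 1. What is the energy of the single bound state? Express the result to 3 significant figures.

For x ≠ 0 the bound state is ψ ∝ e^{−κ|x|}; integrating the TISE across the delta gives the cusp condition 2κ = 2mλ/ℏ², so κ = 2.800.
Then E = −ℏ²κ²/(2m) = −mλ²/(2ℏ²) = -7.840.

E = -7.84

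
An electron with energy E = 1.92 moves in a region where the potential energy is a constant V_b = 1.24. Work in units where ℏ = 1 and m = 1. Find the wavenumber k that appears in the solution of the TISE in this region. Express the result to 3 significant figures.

k = 1.17

With E > V_b the solution is oscillatory, ψ ∝ e^{±ikx} with k = √(2m(E − V_b))/ℏ.
k = √(2 × 1 × 0.68) = 1.166.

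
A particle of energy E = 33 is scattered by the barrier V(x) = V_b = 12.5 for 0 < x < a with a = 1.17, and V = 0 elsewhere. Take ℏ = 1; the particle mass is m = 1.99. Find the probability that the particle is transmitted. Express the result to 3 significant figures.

T = 0.954

E > V_b: inside the barrier k₂ = √(2m(E − V_b))/ℏ = 9.033, k₂a = 10.57.
Matching at both interfaces gives T⁻¹ = 1 + V_b² sin²(k₂a) / [4E(E − V_b)] = 1.048, hence T = 0.954.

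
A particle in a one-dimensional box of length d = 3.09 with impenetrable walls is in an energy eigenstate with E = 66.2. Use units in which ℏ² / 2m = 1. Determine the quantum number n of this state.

n = 8

From E_n = n²π²ℏ²/(2md²) invert to n = √(2md²E)/(πℏ).
n = (3.09/π) × √(2 × 0.5 × 66.2) = 8.003 → n = 8.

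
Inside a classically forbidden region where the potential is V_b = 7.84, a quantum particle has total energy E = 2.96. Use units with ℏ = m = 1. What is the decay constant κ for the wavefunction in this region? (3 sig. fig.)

Since E < V_b the TISE in this region is ψ'' = κ²ψ with κ = √(2m(V_b − E))/ℏ.
κ = √(2 × 1 × 4.88) = 3.124.

κ = 3.12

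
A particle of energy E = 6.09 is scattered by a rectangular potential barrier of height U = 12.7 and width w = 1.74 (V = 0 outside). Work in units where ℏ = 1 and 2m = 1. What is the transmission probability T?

Since E < U the interior solution is evanescent with decay constant κ = √(2m(U − E))/ℏ = 2.571.
κw = 4.474, sinh(κw) = 43.83.
The exact tunnelling result is T⁻¹ = 1 + U² sinh²(κw) / [4E(U − E)] = 1925, so T = 0.000519.

T = 0.000519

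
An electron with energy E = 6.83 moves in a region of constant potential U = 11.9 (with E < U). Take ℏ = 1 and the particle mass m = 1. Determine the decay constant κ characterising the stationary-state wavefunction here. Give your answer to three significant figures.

κ = 3.18

Since E < U the TISE in this region is ψ'' = κ²ψ with κ = √(2m(U − E))/ℏ.
κ = √(2 × 1 × 5.07) = 3.184.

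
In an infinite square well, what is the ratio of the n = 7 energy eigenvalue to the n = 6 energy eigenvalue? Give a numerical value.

E_n = n²π²ℏ²/(2mL²) so the ratio is n₂²/n₁² = 49/36 = 1.36111.

1.36111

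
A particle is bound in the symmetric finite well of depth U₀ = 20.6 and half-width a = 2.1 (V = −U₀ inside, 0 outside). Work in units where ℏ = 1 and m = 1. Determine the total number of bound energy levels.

N = 9

Define the well-strength parameter z₀ = (a/ℏ)√(2mU₀) = 2.1 × √(2·1·20.6) = 13.48.
A new bound state (alternating even/odd) appears each time z₀ passes a multiple of π/2, so N = ⌊2z₀/π⌋ + 1 = ⌊8.581⌋ + 1 = 9.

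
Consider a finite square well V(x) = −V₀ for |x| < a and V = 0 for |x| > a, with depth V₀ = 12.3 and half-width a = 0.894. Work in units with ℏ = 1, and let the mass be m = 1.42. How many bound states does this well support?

N = 4

Define the well-strength parameter z₀ = (a/ℏ)√(2mV₀) = 0.894 × √(2·1.42·12.3) = 5.284.
A new bound state (alternating even/odd) appears each time z₀ passes a multiple of π/2, so N = ⌊2z₀/π⌋ + 1 = ⌊3.364⌋ + 1 = 4.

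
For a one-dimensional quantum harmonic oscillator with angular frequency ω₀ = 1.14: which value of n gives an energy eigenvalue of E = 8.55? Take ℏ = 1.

Invert E_n = (n + ½)ℏω₀: n = E/ℏω₀ − ½ = 7.000, so n = 7.

n = 7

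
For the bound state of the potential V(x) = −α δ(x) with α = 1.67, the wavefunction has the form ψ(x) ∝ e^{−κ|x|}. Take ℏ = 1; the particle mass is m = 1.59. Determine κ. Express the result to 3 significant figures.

Integrate −(ℏ²/2m)ψ'' − αδ(x)ψ = Eψ from −ε to +ε: the ψ'' term gives ψ'(0⁺) − ψ'(0⁻) and the δ term gives −(2mα/ℏ²)ψ(0).
With ψ ∝ e^{−κ|x|} this yields −2κ = −2mα/ℏ², so κ = mα/ℏ² = 2.655.

κ = 2.66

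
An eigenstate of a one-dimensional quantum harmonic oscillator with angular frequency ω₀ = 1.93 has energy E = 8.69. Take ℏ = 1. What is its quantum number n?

n = 4

Invert E_n = (n + ½)ℏω₀: n = E/ℏω₀ − ½ = 4.003, so n = 4.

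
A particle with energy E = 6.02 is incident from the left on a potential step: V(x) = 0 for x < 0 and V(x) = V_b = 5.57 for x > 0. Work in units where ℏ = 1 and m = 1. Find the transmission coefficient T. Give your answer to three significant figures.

On each side the TISE gives plane waves with k = √(2m(E − V))/ℏ: k₁ = √(2·1·6.02) = 3.470, k₂ = √(2·1·0.45) = 0.9487.
Continuity of ψ and ψ′ at the step yields the reflection amplitude r = (k₁ − k₂)/(k₁ + k₂) = 0.5706; thus R = |r|² = 0.3256, T = 0.6744.

T = 0.674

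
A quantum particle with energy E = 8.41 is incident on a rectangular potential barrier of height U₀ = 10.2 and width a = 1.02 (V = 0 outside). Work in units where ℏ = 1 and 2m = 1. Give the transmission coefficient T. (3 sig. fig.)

T = 0.147

E < U₀: inside the barrier ψ ∝ e^{±κx} with κ = √(2m(U₀ − E))/ℏ = 1.338.
κa = 1.365, sinh(κa) = 1.829.
The exact tunnelling result is T⁻¹ = 1 + U₀² sinh²(κa) / [4E(U₀ − E)] = 6.783, so T = 0.147.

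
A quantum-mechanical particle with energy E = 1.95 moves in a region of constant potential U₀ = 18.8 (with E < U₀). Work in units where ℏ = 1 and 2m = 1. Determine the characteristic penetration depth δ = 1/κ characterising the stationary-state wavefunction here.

Since E < U₀ the TISE in this region is ψ'' = κ²ψ with κ = √(2m(U₀ − E))/ℏ.
κ = √(2 × 0.5 × 16.85) = 4.105. The penetration depth is δ = 1/κ = 0.244.

δ = 0.244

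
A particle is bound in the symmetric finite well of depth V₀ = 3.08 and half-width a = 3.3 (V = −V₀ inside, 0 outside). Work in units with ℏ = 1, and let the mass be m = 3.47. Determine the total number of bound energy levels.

N = 10

The dimensionless depth is z₀ = a√(2mV₀)/ℏ = 3.3 × √(21.38) = 15.26.
The even/odd transcendental equations gain one root per π/2 in z₀, giving N = 1 + ⌊2z₀/π⌋ = 1 + ⌊9.713⌋ = 10.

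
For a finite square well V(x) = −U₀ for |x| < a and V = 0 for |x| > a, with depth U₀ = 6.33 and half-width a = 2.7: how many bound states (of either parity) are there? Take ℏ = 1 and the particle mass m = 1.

Define the well-strength parameter z₀ = (a/ℏ)√(2mU₀) = 2.7 × √(2·1·6.33) = 9.607.
The even/odd transcendental equations gain one root per π/2 in z₀, giving N = 1 + ⌊2z₀/π⌋ = 1 + ⌊6.116⌋ = 7.

N = 7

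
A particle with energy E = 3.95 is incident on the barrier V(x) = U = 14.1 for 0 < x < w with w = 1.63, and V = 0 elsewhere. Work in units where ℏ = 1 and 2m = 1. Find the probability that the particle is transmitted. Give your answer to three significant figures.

Since E < U the interior solution is evanescent with decay constant κ = √(2m(U − E))/ℏ = 3.186.
κw = 5.193, sinh(κw) = 90.00.
Matching ψ, ψ′ at both faces gives T = [1 + U² sinh²(κw) / (4E(U − E))]⁻¹ = 1/10040 = 0.0000996.

T = 0.0000996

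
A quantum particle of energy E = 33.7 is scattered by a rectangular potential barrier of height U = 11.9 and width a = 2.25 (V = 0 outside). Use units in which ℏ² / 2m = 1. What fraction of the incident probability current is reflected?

R = 0.0362

Above the barrier the interior wavenumber is k₂ = √(2m(E − U))/ℏ = 4.669, giving phase k₂a = 10.51.
Matching at both interfaces gives T⁻¹ = 1 + U² sin²(k₂a) / [4E(E − U)] = 1.038, hence T = 0.964.
R = 1 − T = 0.0362.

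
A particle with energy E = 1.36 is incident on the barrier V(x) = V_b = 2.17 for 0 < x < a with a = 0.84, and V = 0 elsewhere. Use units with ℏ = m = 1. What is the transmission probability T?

T = 0.362

Since E < V_b the interior solution is evanescent with decay constant κ = √(2m(V_b − E))/ℏ = 1.273.
κa = 1.069, sinh(κa) = 1.285.
The exact tunnelling result is T⁻¹ = 1 + V_b² sinh²(κa) / [4E(V_b − E)] = 2.764, so T = 0.362.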